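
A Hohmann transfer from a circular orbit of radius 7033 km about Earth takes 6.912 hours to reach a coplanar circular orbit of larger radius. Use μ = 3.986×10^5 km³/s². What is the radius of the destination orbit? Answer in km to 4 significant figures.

r₂ = 51450 km

Transfer time t = 6.912 hours = 24883.2 s, and t = π√(a_t³/μ).
So a_t = (μ t²/π²)^(1/3) = (3.986×10^5 × (24883.2)² / π²)^(1/3) = 29243 km.
Since a_t = (r₁ + r₂)/2, r₂ = 2a_t − r₁ = 2×29243 − 7033 = 51453 km.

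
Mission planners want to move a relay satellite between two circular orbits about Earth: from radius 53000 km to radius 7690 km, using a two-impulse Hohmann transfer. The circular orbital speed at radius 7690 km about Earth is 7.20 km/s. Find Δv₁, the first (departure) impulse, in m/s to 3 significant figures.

From the circular-orbit relation v² = μ/r at r = 7690 km: μ = v²r = (7.20)² × 7690 = 3.98650×10^5 km³/s².
Semi-major axis of the transfer orbit: a_t = (53000 + 7690)/2 = 30345 km.
Circular speed at r = 53000 km: v_c = √(μ/r) = 2.743 km/s.
Vis-viva on the transfer ellipse at r = 53000 km gives v_t = √[μ(2/r − 1/a_t)] = 1.381 km/s.
Δv₁ = |v_t − v_c| = |1.381 − 2.743| = 1.362 km/s.

Δv₁ = 1360 m/s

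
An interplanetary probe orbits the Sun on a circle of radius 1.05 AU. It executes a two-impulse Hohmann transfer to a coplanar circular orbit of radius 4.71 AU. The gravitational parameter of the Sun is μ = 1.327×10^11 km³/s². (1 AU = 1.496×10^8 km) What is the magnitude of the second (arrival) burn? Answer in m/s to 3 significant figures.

In km: r₁ = 1.05 × 1.496×10^8 = 1.5708×10^8 km; r₂ = 4.71 × 1.496×10^8 = 7.04616×10^8 km.
Transfer-ellipse semi-major axis a_t = (r₁ + r₂)/2 = (1.5708×10^8 + 7.04616×10^8)/2 = 4.30848×10^8 km.
Circular speed at r = 7.04616×10^8 km: v_c = √(μ/r) = 13.723 km/s.
Transfer-orbit speed at the same r (vis-viva, a = a_t): v_t = √[μ(2/r − 1/a_t)] = 8.2862 km/s.
Δv₂ = |v_t − v_c| = |8.2862 − 13.723| = 5.437 km/s.

Δv₂ = 5440 m/s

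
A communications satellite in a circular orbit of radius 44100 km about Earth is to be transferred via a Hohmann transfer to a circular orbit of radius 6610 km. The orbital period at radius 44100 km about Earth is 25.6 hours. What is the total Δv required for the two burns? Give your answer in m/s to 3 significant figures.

Δv = 3950 m/s

From Kepler's third law T² = 4π²r³/μ at r = 44100 km, T = 25.6 hours = 25.6 × 3600 s = 92160 s: μ = 4π²r³/T² = 3.98649×10^5 km³/s².
The Hohmann ellipse has a_t = (r₁ + r₂)/2 = 25355 km.
At r₁ the circular-orbit speed is v₁ = √(μ/r₁) = 3.00660 km/s.
On the transfer ellipse at r₁, v² = μ(2/r − 1/a) gives v_a = √[μ(2/r₁ − 1/a_t)] = 1.53513 km/s.
First burn Δv₁ = |v_a − v₁| = 1.471 km/s.
Circular speed at r₂: v₂ = √(μ/r₂) = 7.7659 km/s.
Transfer-orbit speed at r₂: v_p = √[μ(2/r₂ − 1/a_t)] = 10.242 km/s.
Second burn Δv₂ = |v₂ − v_p| = 2.476 km/s.
Total Δv = Δv₁ + Δv₂ = 3.947 km/s.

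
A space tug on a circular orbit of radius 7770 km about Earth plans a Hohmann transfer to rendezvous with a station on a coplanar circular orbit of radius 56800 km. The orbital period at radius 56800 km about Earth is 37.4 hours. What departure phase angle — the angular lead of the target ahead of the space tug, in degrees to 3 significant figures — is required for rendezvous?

From Kepler's third law T² = 4π²r³/μ at r = 56800 km, T = 37.4 hours = 37.4 × 3600 s = 1.3464×10^5 s: μ = 4π²r³/T² = 3.99077×10^5 km³/s².
Transfer-ellipse semi-major axis a_t = (r₁ + r₂)/2 = (7770 + 56800)/2 = 32285 km.
The half-period of the transfer ellipse is t = π√(a_t³/μ) = 28848.47 s.
Target angular speed ω₂ = √(μ/r₂³) = 4.666656×10^-5 rad/s.
Angle swept by the target during transfer: ω₂·t = 1.346259 rad = 77.13°.
The space tug traverses 180° on the transfer ellipse, so the target must lead by 180° − 77.13° = 103°.

φ = 103°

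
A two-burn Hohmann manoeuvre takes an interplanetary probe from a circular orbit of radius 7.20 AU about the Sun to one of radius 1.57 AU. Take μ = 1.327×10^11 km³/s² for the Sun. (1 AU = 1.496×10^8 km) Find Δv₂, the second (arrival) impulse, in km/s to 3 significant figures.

Δv₂ = 6.69 km/s

In km: r₁ = 7.20 × 1.496×10^8 = 1.07712×10^9 km; r₂ = 1.57 × 1.496×10^8 = 2.34872×10^8 km.
Semi-major axis of the transfer orbit: a_t = (1.07712×10^9 + 2.34872×10^8)/2 = 6.55996×10^8 km.
On the circular orbit at r = 2.34872×10^8 km, v_c = √(μ/r) = 23.769 km/s.
Transfer-orbit speed at the same r (vis-viva, a = a_t): v_t = √[μ(2/r − 1/a_t)] = 30.458 km/s.
Δv₂ = |v_t − v_c| = |30.458 − 23.769| = 6.689 km/s.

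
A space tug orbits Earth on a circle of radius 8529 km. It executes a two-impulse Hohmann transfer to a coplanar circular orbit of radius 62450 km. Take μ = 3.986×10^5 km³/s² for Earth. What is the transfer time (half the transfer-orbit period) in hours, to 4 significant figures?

t = 9.241 hours

Semi-major axis of the transfer orbit: a_t = (8529 + 62450)/2 = 35489.5 km.
By Kepler's third law the transfer-orbit period is T = 2π√(a_t³/μ), so t = T/2 = 33268 s.
Converting: 33268 s ÷ 3600 s/hour = 9.241 hours.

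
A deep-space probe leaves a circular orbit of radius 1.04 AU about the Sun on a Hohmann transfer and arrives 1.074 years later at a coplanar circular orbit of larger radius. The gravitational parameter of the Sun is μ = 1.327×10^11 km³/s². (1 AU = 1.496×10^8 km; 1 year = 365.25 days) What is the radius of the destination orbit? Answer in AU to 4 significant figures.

In km: r₁ = 1.04 × 1.496×10^8 = 1.55584×10^8 km.
Transfer time t = 1.074 years × 365.25 × 86400 s = 3.38928624×10^7 s, and t = π√(a_t³/μ).
So a_t = (μ t²/π²)^(1/3) = (1.327×10^11 × (3.38928624×10^7)² / π²)^(1/3) = 2.4904×10^8 km.
Since a_t = (r₁ + r₂)/2, r₂ = 2a_t − r₁ = 2×2.4904×10^8 − 1.55584×10^8 = 3.42496×10^8 km.
In AU: r₂ = 3.42496×10^8 / 1.496×10^8 = 2.289 AU.

r₂ = 2.289 AU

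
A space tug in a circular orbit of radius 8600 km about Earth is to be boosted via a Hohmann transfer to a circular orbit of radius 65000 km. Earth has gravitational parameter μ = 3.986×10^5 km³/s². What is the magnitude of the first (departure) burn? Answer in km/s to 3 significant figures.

Δv₁ = 2.24 km/s

Transfer-ellipse semi-major axis a_t = (r₁ + r₂)/2 = (8600 + 65000)/2 = 36800 km.
Circular speed at r = 8600 km: v_c = √(μ/r) = 6.808 km/s.
Vis-viva on the transfer ellipse at r = 8600 km gives v_t = √[μ(2/r − 1/a_t)] = 9.048 km/s.
Δv₁ = |v_t − v_c| = |9.048 − 6.808| = 2.240 km/s.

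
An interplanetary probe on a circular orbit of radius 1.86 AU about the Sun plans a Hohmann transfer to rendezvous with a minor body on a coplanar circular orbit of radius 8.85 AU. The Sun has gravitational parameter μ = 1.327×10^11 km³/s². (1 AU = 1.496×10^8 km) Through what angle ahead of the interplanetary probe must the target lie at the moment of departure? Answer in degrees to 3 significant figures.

φ = 95.3°

In km: r₁ = 1.86 × 1.496×10^8 = 2.78256×10^8 km; r₂ = 8.85 × 1.496×10^8 = 1.32396×10^9 km.
The Hohmann ellipse has a_t = (r₁ + r₂)/2 = 8.01108×10^8 km.
The half-period of the transfer ellipse is t = π√(a_t³/μ) = 1.9555×10^8 s.
Target angular speed ω₂ = √(μ/r₂³) = 7.5618×10^-9 rad/s.
Angle swept by the target during transfer: ω₂·t = 1.4787 rad = 84.72°.
Arrival is 180° from departure on the ellipse, so φ = 180° − 84.72° = 95.3°.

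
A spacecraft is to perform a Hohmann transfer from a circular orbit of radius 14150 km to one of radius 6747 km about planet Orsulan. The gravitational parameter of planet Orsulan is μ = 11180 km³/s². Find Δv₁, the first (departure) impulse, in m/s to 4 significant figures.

The Hohmann ellipse has a_t = (r₁ + r₂)/2 = 10448.5 km.
On the circular orbit at r = 14150 km, v_c = √(μ/r) = 0.8889 km/s.
Transfer-orbit speed at the same r (vis-viva, a = a_t): v_t = √[μ(2/r − 1/a_t)] = 0.7143 km/s.
Δv₁ = |v_t − v_c| = |0.7143 − 0.8889| = 0.1746 km/s.

Δv₁ = 174.6 m/s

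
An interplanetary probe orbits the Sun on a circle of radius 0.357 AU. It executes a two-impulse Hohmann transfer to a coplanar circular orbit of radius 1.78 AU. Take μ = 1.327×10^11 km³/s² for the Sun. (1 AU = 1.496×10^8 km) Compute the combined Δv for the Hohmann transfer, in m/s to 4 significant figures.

In km: r₁ = 0.357 × 1.496×10^8 = 5.34072×10^7 km; r₂ = 1.78 × 1.496×10^8 = 2.66288×10^8 km.
Transfer-ellipse semi-major axis a_t = (r₁ + r₂)/2 = (5.34072×10^7 + 2.66288×10^8)/2 = 1.598476×10^8 km.
At r₁ the circular-orbit speed is v₁ = √(μ/r₁) = 49.85 km/s.
Transfer-orbit speed at r₁ (vis-viva equation): v_p = √[μ(2/r₁ − 1/a_t)] = 64.34 km/s.
First burn Δv₁ = |v_p − v₁| = 14.49 km/s.
Circular speed at r₂: v₂ = √(μ/r₂) = 22.32 km/s.
Transfer-orbit speed at r₂: v_a = √[μ(2/r₂ − 1/a_t)] = 12.90 km/s.
Second burn Δv₂ = |v₂ − v_a| = 9.420 km/s.
Total Δv = Δv₁ + Δv₂ = 23.91 km/s.

Δv = 23910 m/s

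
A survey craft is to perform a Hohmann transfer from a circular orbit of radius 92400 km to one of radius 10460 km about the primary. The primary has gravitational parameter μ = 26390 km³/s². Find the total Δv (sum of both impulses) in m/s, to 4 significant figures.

Δv = 834.1 m/s

Semi-major axis of the transfer orbit: a_t = (92400 + 10460)/2 = 51430 km.
Circular speed at r₁: v₁ = √(μ/r₁) = √(26390/92400) = 0.5344 km/s.
On the transfer ellipse at r₁, vis-viva gives v_a = √[μ(2/r₁ − 1/a_t)] = 0.2410 km/s.
First burn Δv₁ = |v_a − v₁| = 0.2934 km/s.
At r₂, v₂ = √(μ/r₂) = 1.588378 km/s.
Transfer-orbit speed at r₂: v_p = √[μ(2/r₂ − 1/a_t)] = 2.129029 km/s.
Second burn Δv₂ = |v₂ − v_p| = 0.5407 km/s.
Total Δv = Δv₁ + Δv₂ = 0.8341 km/s.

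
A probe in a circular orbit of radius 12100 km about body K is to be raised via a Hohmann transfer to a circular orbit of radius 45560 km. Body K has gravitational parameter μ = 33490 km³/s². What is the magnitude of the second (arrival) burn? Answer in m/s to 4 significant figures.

Δv₂ = 301.9 m/s

The Hohmann ellipse has a_t = (r₁ + r₂)/2 = 28830 km.
On the circular orbit at r = 45560 km, v_c = √(μ/r) = 0.85736 km/s.
Transfer-orbit speed at the same r (vis-viva, a = a_t): v_t = √[μ(2/r − 1/a_t)] = 0.55544 km/s.
Δv₂ = |v_t − v_c| = |0.55544 − 0.85736| = 0.3019 km/s.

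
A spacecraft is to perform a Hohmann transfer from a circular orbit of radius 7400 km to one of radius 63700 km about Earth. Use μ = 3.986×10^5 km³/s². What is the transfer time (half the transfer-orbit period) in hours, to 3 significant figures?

The Hohmann ellipse has a_t = (r₁ + r₂)/2 = 35550 km.
Half the transfer-orbit period gives t = π√(a_t³/μ) = 33350 s.
Converting: 33350 s ÷ 3600 s/hour = 9.26 hours.

t = 9.26 hours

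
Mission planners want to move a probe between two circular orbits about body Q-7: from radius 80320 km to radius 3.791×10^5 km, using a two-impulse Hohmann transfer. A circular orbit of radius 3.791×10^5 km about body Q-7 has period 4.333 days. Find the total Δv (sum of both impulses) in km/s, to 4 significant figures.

Δv = 6.535 km/s

From Kepler's third law T² = 4π²r³/μ at r = 3.791×10^5 km, T = 4.333 days = 4.333 × 86400 s = 3.743712×10^5 s: μ = 4π²r³/T² = 1.53467×10^7 km³/s².
The Hohmann ellipse has a_t = (r₁ + r₂)/2 = 2.2971×10^5 km.
Circular speed at r₁: v₁ = √(μ/r₁) = √(1.53467×10^7/80320) = 13.823 km/s.
On the transfer ellipse at r₁, v² = μ(2/r − 1/a) gives v_p = √[μ(2/r₁ − 1/a_t)] = 17.758 km/s.
First burn Δv₁ = |v_p − v₁| = 3.935 km/s.
At r₂, v₂ = √(μ/r₂) = 6.3626 km/s.
Transfer-orbit speed at r₂: v_a = √[μ(2/r₂ − 1/a_t)] = 3.7623 km/s.
Second burn Δv₂ = |v₂ − v_a| = 2.600 km/s.
Δv = Δv₁ + Δv₂ = 3.935 + 2.600 = 6.535 km/s.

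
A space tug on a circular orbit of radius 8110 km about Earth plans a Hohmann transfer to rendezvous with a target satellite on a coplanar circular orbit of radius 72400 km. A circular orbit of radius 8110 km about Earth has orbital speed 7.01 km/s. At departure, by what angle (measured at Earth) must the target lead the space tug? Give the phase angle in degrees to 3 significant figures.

φ = 105°

From the circular-orbit relation v² = μ/r at r = 8110 km: μ = v²r = (7.01)² × 8110 = 3.98526×10^5 km³/s².
Transfer-ellipse semi-major axis a_t = (r₁ + r₂)/2 = (8110 + 72400)/2 = 40255 km.
Transfer time t = π√(a_t³/μ) = 40193 s.
Target angular speed ω₂ = √(μ/r₂³) = 3.2406×10^-5 rad/s.
Angle swept by the target during transfer: ω₂·t = 1.3025 rad = 74.63°.
The space tug traverses 180° on the transfer ellipse, so the target must lead by 180° − 74.63° = 105°.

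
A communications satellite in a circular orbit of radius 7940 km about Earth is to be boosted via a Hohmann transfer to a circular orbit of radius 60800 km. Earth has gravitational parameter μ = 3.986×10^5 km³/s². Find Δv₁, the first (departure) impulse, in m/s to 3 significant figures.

The Hohmann ellipse has a_t = (r₁ + r₂)/2 = 34370 km.
On the circular orbit at r = 7940 km, v_c = √(μ/r) = 7.0853 km/s.
Vis-viva on the transfer ellipse at r = 7940 km gives v_t = √[μ(2/r − 1/a_t)] = 9.4237 km/s.
Δv₁ = |v_t − v_c| = |9.4237 − 7.0853| = 2.338 km/s.

Δv₁ = 2340 m/s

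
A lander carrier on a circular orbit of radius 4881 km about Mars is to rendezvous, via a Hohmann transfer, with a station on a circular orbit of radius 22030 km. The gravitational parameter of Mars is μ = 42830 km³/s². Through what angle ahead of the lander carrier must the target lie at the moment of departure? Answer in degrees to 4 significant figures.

Semi-major axis of the transfer orbit: a_t = (4881 + 22030)/2 = 13455.5 km.
The half-period of the transfer ellipse is t = π√(a_t³/μ) = 23693 s.
The target's mean motion on its circular orbit is ω₂ = √(μ/r₂³) = 6.3293×10^-5 rad/s.
Angle swept by the target during transfer: ω₂·t = 1.4996 rad = 85.92°.
The lander carrier traverses 180° on the transfer ellipse, so the target must lead by 180° − 85.92° = 94.08°.

φ = 94.08°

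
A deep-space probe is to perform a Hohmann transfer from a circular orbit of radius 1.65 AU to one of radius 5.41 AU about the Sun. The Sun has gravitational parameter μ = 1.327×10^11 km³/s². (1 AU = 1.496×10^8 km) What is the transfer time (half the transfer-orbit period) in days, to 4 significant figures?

In km: r₁ = 1.65 × 1.496×10^8 = 2.4684×10^8 km; r₂ = 5.41 × 1.496×10^8 = 8.09336×10^8 km.
Semi-major axis of the transfer orbit: a_t = (2.4684×10^8 + 8.09336×10^8)/2 = 5.28088×10^8 km.
Transfer time t = π√(a_t³/μ) = π√((5.28088×10^8)³ / 1.327×10^11) = 1.0466×10^8 s.
Converting: 1.0466×10^8 s ÷ 86400 s/day = 1211 days.

t = 1211 days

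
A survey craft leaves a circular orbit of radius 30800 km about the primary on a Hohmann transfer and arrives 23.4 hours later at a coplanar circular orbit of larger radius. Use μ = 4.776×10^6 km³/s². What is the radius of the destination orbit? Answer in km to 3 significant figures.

Transfer time t = 23.4 hours = 84240 s, and t = π√(a_t³/μ).
So a_t = (μ t²/π²)^(1/3) = (4.776×10^6 × (84240)² / π²)^(1/3) = 1.5087×10^5 km.
Since a_t = (r₁ + r₂)/2, r₂ = 2a_t − r₁ = 2×1.5087×10^5 − 30800 = 2.7094×10^5 km.

r₂ = 2.71×10^5 km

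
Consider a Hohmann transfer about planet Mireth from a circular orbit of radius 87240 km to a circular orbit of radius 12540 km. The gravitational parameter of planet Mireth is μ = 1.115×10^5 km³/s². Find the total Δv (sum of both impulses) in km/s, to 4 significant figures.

Δv = 1.525 km/s

Transfer-ellipse semi-major axis a_t = (r₁ + r₂)/2 = (87240 + 12540)/2 = 49890 km.
At r₁ the circular-orbit speed is v₁ = √(μ/r₁) = 1.1305 km/s.
Transfer-orbit speed at r₁ (vis-viva equation): v_a = √[μ(2/r₁ − 1/a_t)] = 0.56679 km/s.
First burn Δv₁ = |v_a − v₁| = 0.5637 km/s.
Circular speed at r₂: v₂ = √(μ/r₂) = 2.9819 km/s.
Transfer-orbit speed at r₂: v_p = √[μ(2/r₂ − 1/a_t)] = 3.9431 km/s.
Second burn Δv₂ = |v₂ − v_p| = 0.9612 km/s.
Total Δv = Δv₁ + Δv₂ = 1.525 km/s.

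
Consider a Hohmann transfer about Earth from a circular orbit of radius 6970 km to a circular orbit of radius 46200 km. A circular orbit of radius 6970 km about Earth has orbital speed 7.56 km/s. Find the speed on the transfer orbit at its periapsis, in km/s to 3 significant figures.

v = 9.97 km/s

From the circular-orbit relation v² = μ/r at r = 6970 km: μ = v²r = (7.56)² × 6970 = 3.98361×10^5 km³/s².
The Hohmann ellipse has a_t = (r₁ + r₂)/2 = 26585 km.
At periapsis, r = 6970 km.
Applying v² = μ(2/r − 1/a_t): v = 9.966 km/s.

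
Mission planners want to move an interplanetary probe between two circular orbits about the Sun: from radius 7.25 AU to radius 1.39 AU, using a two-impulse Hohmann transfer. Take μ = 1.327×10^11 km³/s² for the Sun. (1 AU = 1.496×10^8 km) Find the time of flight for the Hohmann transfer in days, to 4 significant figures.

t = 1640 days

In km: r₁ = 7.25 × 1.496×10^8 = 1.0846×10^9 km; r₂ = 1.39 × 1.496×10^8 = 2.07944×10^8 km.
Transfer-ellipse semi-major axis a_t = (r₁ + r₂)/2 = (1.0846×10^9 + 2.07944×10^8)/2 = 6.46272×10^8 km.
Transfer time t = π√(a_t³/μ) = π√((6.46272×10^8)³ / 1.327×10^11) = 1.417×10^8 s.
Converting: 1.417×10^8 s ÷ 86400 s/day = 1640 days.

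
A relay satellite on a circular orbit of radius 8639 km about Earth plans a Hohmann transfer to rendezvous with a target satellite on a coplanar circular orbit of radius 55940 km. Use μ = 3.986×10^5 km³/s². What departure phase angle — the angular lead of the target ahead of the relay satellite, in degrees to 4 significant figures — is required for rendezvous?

φ = 101.1°

Transfer-ellipse semi-major axis a_t = (r₁ + r₂)/2 = (8639 + 55940)/2 = 32289.5 km.
Transfer time t = π√(a_t³/μ) = 28870 s.
Target angular speed ω₂ = √(μ/r₂³) = 4.772×10^-5 rad/s.
Angle swept by the target during transfer: ω₂·t = 1.3777 rad = 78.94°.
The relay satellite traverses 180° on the transfer ellipse, so the target must lead by 180° − 78.94° = 101.1°.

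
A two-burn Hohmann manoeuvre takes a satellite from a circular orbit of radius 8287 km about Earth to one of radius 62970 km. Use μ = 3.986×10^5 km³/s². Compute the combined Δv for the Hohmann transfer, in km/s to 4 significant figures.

The Hohmann ellipse has a_t = (r₁ + r₂)/2 = 35628.5 km.
At r₁ the circular-orbit speed is v₁ = √(μ/r₁) = 6.9354 km/s.
Transfer-orbit speed at r₁ (v² = μ(2/r − 1/a)): v_p = √[μ(2/r₁ − 1/a_t)] = 9.2202 km/s.
First burn Δv₁ = |v_p − v₁| = 2.2848 km/s.
At r₂, v₂ = √(μ/r₂) = 2.51595 km/s.
Transfer-orbit speed at r₂: v_a = √[μ(2/r₂ − 1/a_t)] = 1.21339 km/s.
Second burn Δv₂ = |v₂ − v_a| = 1.3026 km/s.
Total Δv = Δv₁ + Δv₂ = 3.587 km/s.

Δv = 3.587 km/s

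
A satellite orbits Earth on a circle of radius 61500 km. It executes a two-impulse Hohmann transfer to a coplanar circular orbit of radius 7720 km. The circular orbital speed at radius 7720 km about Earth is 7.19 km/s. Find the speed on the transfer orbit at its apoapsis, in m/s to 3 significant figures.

From the circular-orbit relation v² = μ/r at r = 7720 km: μ = v²r = (7.19)² × 7720 = 3.99094×10^5 km³/s².
Semi-major axis of the transfer orbit: a_t = (61500 + 7720)/2 = 34610 km.
The apoapsis of the transfer ellipse is at r = 61500 km.
From the vis-viva equation, v = √[μ(2/r − 1/a_t)] = 1.203 km/s.

v = 1200 m/s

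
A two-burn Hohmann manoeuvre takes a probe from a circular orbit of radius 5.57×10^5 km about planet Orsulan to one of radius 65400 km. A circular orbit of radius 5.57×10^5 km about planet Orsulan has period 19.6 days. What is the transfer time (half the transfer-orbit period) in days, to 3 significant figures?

From Kepler's third law T² = 4π²r³/μ at r = 5.57×10^5 km, T = 19.6 days = 19.6 × 86400 s = 1.69344×10^6 s: μ = 4π²r³/T² = 2.37895×10^6 km³/s².
Semi-major axis of the transfer orbit: a_t = (5.570×10^5 + 65400)/2 = 3.112×10^5 km.
Half the transfer-orbit period gives t = π√(a_t³/μ) = 3.536×10^5 s.
Converting: 3.536×10^5 s ÷ 86400 s/day = 4.09 days.

t = 4.09 days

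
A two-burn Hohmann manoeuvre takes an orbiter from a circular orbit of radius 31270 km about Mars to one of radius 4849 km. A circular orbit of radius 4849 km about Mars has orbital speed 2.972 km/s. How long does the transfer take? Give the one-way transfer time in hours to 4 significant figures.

From the circular-orbit relation v² = μ/r at r = 4849 km: μ = v²r = (2.972)² × 4849 = 42830.2 km³/s².
Semi-major axis of the transfer orbit: a_t = (31270 + 4849)/2 = 18059.5 km.
Transfer time t = π√(a_t³/μ) = π√((18059.5)³ / 42830.2) = 36840 s.
Converting: 36840 s ÷ 3600 s/hour = 10.23 hours.

t = 10.23 hours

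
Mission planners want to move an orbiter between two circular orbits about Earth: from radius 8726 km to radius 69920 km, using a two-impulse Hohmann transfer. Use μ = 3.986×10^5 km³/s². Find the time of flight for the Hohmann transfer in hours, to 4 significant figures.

t = 10.78 hours

The Hohmann ellipse has a_t = (r₁ + r₂)/2 = 39323 km.
By Kepler's third law the transfer-orbit period is T = 2π√(a_t³/μ), so t = T/2 = 38800 s.
Converting: 38800 s ÷ 3600 s/hour = 10.78 hours.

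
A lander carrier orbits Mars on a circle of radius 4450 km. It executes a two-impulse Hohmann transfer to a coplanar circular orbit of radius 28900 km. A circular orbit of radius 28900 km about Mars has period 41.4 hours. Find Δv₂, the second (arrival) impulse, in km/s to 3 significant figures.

Δv₂ = 0.589 km/s

From Kepler's third law T² = 4π²r³/μ at r = 28900 km, T = 41.4 hours = 41.4 × 3600 s = 1.4904×10^5 s: μ = 4π²r³/T² = 42899.0 km³/s².
Transfer-ellipse semi-major axis a_t = (r₁ + r₂)/2 = (4450 + 28900)/2 = 16675 km.
Circular speed at r = 28900 km: v_c = √(μ/r) = 1.2184 km/s.
Transfer-orbit speed at the same r (vis-viva, a = a_t): v_t = √[μ(2/r − 1/a_t)] = 0.62939 km/s.
Δv₂ = |v_t − v_c| = |0.62939 − 1.2184| = 0.5890 km/s.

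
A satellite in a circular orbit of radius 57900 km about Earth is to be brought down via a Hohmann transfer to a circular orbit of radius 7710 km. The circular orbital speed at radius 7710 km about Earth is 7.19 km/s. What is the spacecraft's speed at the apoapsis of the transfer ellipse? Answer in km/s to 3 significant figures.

v = 1.27 km/s

From the circular-orbit relation v² = μ/r at r = 7710 km: μ = v²r = (7.19)² × 7710 = 3.98577×10^5 km³/s².
Transfer-ellipse semi-major axis a_t = (r₁ + r₂)/2 = (57900 + 7710)/2 = 32805 km.
The apoapsis of the transfer ellipse is at r = 57900 km.
Applying v² = μ(2/r − 1/a_t): v = 1.272 km/s.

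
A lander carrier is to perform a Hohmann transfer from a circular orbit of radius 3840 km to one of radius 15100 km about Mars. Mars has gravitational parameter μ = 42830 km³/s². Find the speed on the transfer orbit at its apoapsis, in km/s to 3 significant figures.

Transfer-ellipse semi-major axis a_t = (r₁ + r₂)/2 = (3840 + 15100)/2 = 9470 km.
At apoapsis, r = 15100 km.
Vis-viva: v = √[μ(2/r − 1/a_t)] = √[42830 × (2/15100 − 1/9470)] = 1.072 km/s.

v = 1.07 km/s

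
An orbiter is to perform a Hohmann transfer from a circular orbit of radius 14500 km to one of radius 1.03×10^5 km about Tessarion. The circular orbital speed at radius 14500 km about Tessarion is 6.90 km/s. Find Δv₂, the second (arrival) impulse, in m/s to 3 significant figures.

From the circular-orbit relation v² = μ/r at r = 14500 km: μ = v²r = (6.90)² × 14500 = 6.90345×10^5 km³/s².
The Hohmann ellipse has a_t = (r₁ + r₂)/2 = 58750 km.
Circular speed at r = 1.030×10^5 km: v_c = √(μ/r) = 2.589 km/s.
Vis-viva on the transfer ellipse at r = 1.030×10^5 km gives v_t = √[μ(2/r − 1/a_t)] = 1.286 km/s.
Δv₂ = |v_t − v_c| = |1.286 − 2.589| = 1.303 km/s.

Δv₂ = 1300 m/s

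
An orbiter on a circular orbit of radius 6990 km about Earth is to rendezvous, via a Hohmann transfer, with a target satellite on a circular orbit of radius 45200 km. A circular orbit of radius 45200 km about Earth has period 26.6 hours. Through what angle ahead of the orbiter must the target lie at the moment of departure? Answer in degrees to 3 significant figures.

From Kepler's third law T² = 4π²r³/μ at r = 45200 km, T = 26.6 hours = 26.6 × 3600 s = 95760 s: μ = 4π²r³/T² = 3.97564×10^5 km³/s².
The Hohmann ellipse has a_t = (r₁ + r₂)/2 = 26095 km.
The half-period of the transfer ellipse is t = π√(a_t³/μ) = 21003 s.
Target angular speed ω₂ = √(μ/r₂³) = 6.5614×10^-5 rad/s.
Angle swept by the target during transfer: ω₂·t = 1.3781 rad = 78.96°.
The orbiter traverses 180° on the transfer ellipse, so the target must lead by 180° − 78.96° = 101°.

φ = 101°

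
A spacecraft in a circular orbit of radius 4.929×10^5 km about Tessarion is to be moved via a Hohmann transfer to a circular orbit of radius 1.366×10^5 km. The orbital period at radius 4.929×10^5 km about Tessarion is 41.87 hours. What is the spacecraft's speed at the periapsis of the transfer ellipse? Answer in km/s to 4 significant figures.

v = 48.84 km/s

From Kepler's third law T² = 4π²r³/μ at r = 4.929×10^5 km, T = 41.87 hours = 41.87 × 3600 s = 1.50732×10^5 s: μ = 4π²r³/T² = 2.08078×10^8 km³/s².
Semi-major axis of the transfer orbit: a_t = (4.929×10^5 + 1.366×10^5)/2 = 3.1475×10^5 km.
The periapsis of the transfer ellipse is at r = 1.366×10^5 km.
From the vis-viva equation, v = √[μ(2/r − 1/a_t)] = 48.84 km/s.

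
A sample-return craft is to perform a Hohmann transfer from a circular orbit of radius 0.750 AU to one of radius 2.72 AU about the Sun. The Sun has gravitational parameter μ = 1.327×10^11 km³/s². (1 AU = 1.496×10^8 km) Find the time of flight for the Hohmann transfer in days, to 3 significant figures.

t = 417 days

In km: r₁ = 0.750 × 1.496×10^8 = 1.122×10^8 km; r₂ = 2.72 × 1.496×10^8 = 4.06912×10^8 km.
Transfer-ellipse semi-major axis a_t = (r₁ + r₂)/2 = (1.122×10^8 + 4.06912×10^8)/2 = 2.59556×10^8 km.
Transfer time t = π√(a_t³/μ) = π√((2.59556×10^8)³ / 1.327×10^11) = 3.606×10^7 s.
Converting: 3.606×10^7 s ÷ 86400 s/day = 417 days.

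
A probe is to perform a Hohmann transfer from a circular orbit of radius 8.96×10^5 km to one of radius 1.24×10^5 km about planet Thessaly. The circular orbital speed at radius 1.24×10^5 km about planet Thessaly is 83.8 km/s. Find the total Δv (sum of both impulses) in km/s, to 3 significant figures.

Δv = 43.1 km/s

From the circular-orbit relation v² = μ/r at r = 1.24×10^5 km: μ = v²r = (83.8)² × 1.24×10^5 = 8.70783×10^8 km³/s².
The Hohmann ellipse has a_t = (r₁ + r₂)/2 = 5.100×10^5 km.
At r₁ the circular-orbit speed is v₁ = √(μ/r₁) = 31.175 km/s.
Transfer-orbit speed at r₁ (vis-viva equation): v_a = √[μ(2/r₁ − 1/a_t)] = 15.372 km/s.
First burn Δv₁ = |v_a − v₁| = 15.803 km/s.
Circular speed at r₂: v₂ = √(μ/r₂) = 83.8000 km/s.
Transfer-orbit speed at r₂: v_p = √[μ(2/r₂ − 1/a_t)] = 111.074 km/s.
Second burn Δv₂ = |v₂ − v_p| = 27.274 km/s.
Δv = Δv₁ + Δv₂ = 15.803 + 27.274 = 43.08 km/s.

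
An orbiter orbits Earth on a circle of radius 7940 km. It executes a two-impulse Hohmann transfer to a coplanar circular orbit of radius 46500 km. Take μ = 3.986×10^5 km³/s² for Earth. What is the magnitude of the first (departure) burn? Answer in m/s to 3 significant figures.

Semi-major axis of the transfer orbit: a_t = (7940 + 46500)/2 = 27220 km.
Circular speed at r = 7940 km: v_c = √(μ/r) = 7.0853 km/s.
Transfer-orbit speed at the same r (vis-viva, a = a_t): v_t = √[μ(2/r − 1/a_t)] = 9.2606 km/s.
Δv₁ = |v_t − v_c| = |9.2606 − 7.0853| = 2.175 km/s.

Δv₁ = 2180 m/s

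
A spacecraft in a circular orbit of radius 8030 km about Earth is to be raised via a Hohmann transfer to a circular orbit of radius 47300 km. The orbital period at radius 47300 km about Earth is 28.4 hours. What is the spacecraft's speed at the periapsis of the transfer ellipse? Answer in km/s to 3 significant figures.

v = 9.22 km/s

From Kepler's third law T² = 4π²r³/μ at r = 47300 km, T = 28.4 hours = 28.4 × 3600 s = 1.0224×10^5 s: μ = 4π²r³/T² = 3.99670×10^5 km³/s².
The Hohmann ellipse has a_t = (r₁ + r₂)/2 = 27665 km.
At periapsis, r = 8030 km.
From the vis-viva equation, v = √[μ(2/r − 1/a_t)] = 9.225 km/s.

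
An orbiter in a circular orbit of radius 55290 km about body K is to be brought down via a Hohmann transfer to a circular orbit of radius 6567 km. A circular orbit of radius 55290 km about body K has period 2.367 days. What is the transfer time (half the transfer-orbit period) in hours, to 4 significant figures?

From Kepler's third law T² = 4π²r³/μ at r = 55290 km, T = 2.367 days = 2.367 × 86400 s = 2.045088×10^5 s: μ = 4π²r³/T² = 1.59542×10^5 km³/s².
Transfer-ellipse semi-major axis a_t = (r₁ + r₂)/2 = (55290 + 6567)/2 = 30928.5 km.
Transfer time t = π√(a_t³/μ) = π√((30928.5)³ / 1.59542×10^5) = 42780 s.
Converting: 42780 s ÷ 3600 s/hour = 11.88 hours.

t = 11.88 hours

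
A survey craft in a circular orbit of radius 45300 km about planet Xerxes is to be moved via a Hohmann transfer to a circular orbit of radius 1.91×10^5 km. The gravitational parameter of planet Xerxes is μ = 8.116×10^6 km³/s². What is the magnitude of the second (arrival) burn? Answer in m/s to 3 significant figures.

Δv₂ = 2480 m/s

Semi-major axis of the transfer orbit: a_t = (45300 + 1.910×10^5)/2 = 1.1815×10^5 km.
Circular speed at r = 1.910×10^5 km: v_c = √(μ/r) = 6.5186 km/s.
Transfer-orbit speed at the same r (vis-viva, a = a_t): v_t = √[μ(2/r − 1/a_t)] = 4.0363 km/s.
Δv₂ = |v_t − v_c| = |4.0363 − 6.5186| = 2.482 km/s.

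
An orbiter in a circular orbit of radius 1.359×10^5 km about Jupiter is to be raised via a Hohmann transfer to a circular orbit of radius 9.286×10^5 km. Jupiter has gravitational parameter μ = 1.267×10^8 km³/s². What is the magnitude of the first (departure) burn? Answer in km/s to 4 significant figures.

Δv₁ = 9.797 km/s

The Hohmann ellipse has a_t = (r₁ + r₂)/2 = 5.3225×10^5 km.
Circular speed at r = 1.359×10^5 km: v_c = √(μ/r) = 30.534 km/s.
Transfer-orbit speed at the same r (vis-viva, a = a_t): v_t = √[μ(2/r − 1/a_t)] = 40.331 km/s.
Δv₁ = |v_t − v_c| = |40.331 − 30.534| = 9.797 km/s.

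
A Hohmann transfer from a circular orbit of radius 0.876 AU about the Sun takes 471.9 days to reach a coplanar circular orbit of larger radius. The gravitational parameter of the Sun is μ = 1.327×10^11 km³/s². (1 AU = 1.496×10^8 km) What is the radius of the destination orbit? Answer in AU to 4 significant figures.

In km: r₁ = 0.876 × 1.496×10^8 = 1.310496×10^8 km.
Transfer time t = 471.9 days = 4.077216×10^7 s, and t = π√(a_t³/μ).
So a_t = (μ t²/π²)^(1/3) = (1.327×10^11 × (4.077216×10^7)² / π²)^(1/3) = 2.8169×10^8 km.
Since a_t = (r₁ + r₂)/2, r₂ = 2a_t − r₁ = 2×2.8169×10^8 − 1.310496×10^8 = 4.323304×10^8 km.
In AU: r₂ = 4.323304×10^8 / 1.496×10^8 = 2.890 AU.

r₂ = 2.890 AU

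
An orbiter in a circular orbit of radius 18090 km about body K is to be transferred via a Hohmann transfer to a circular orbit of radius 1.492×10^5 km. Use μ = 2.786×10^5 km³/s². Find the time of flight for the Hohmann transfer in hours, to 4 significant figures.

t = 40.00 hours

Transfer-ellipse semi-major axis a_t = (r₁ + r₂)/2 = (18090 + 1.492×10^5)/2 = 83645 km.
Half the transfer-orbit period gives t = π√(a_t³/μ) = 1.440×10^5 s.
Converting: 1.440×10^5 s ÷ 3600 s/hour = 40.00 hours.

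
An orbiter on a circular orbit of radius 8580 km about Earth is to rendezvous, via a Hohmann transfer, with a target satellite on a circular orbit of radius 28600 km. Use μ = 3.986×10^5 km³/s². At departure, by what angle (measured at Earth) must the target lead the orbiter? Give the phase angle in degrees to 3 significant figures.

φ = 85.7°

The Hohmann ellipse has a_t = (r₁ + r₂)/2 = 18590 km.
Transfer time t = π√(a_t³/μ) = 12612.5 s.
Target angular speed ω₂ = √(μ/r₂³) = 1.30533×10^-4 rad/s.
Angle swept by the target during transfer: ω₂·t = 1.6463 rad = 94.33°.
The orbiter traverses 180° on the transfer ellipse, so the target must lead by 180° − 94.33° = 85.7°.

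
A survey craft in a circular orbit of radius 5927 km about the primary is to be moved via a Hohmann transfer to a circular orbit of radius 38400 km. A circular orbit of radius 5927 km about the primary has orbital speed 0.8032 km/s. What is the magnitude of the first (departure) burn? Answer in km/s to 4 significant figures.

From the circular-orbit relation v² = μ/r at r = 5927 km: μ = v²r = (0.8032)² × 5927 = 3823.69 km³/s².
The Hohmann ellipse has a_t = (r₁ + r₂)/2 = 22163.5 km.
On the circular orbit at r = 5927 km, v_c = √(μ/r) = 0.80320 km/s.
Transfer-orbit speed at the same r (vis-viva, a = a_t): v_t = √[μ(2/r − 1/a_t)] = 1.0572 km/s.
Δv₁ = |v_t − v_c| = |1.0572 − 0.80320| = 0.2540 km/s.

Δv₁ = 0.2540 km/s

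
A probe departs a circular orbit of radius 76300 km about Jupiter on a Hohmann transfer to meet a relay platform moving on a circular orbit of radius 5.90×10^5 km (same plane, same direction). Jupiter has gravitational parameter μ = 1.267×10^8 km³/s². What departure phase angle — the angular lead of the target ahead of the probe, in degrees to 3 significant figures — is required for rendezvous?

φ = 104°

Transfer-ellipse semi-major axis a_t = (r₁ + r₂)/2 = (76300 + 5.900×10^5)/2 = 3.3315×10^5 km.
The half-period of the transfer ellipse is t = π√(a_t³/μ) = 53670 s.
Target angular speed ω₂ = √(μ/r₂³) = 2.484×10^-5 rad/s.
Angle swept by the target during transfer: ω₂·t = 1.333 rad = 76.38°.
Arrival is 180° from departure on the ellipse, so φ = 180° − 76.38° = 104°.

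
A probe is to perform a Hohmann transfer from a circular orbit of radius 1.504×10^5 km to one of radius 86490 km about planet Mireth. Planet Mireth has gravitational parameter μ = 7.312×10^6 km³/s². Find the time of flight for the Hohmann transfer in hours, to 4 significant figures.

Transfer-ellipse semi-major axis a_t = (r₁ + r₂)/2 = (1.504×10^5 + 86490)/2 = 1.18445×10^5 km.
Half the transfer-orbit period gives t = π√(a_t³/μ) = 47360 s.
Converting: 47360 s ÷ 3600 s/hour = 13.16 hours.

t = 13.16 hours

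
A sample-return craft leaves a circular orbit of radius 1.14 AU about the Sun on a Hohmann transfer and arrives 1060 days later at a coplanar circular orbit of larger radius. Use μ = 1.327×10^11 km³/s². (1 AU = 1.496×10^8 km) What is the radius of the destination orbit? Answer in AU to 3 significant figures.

r₂ = 5.32 AU

In km: r₁ = 1.14 × 1.496×10^8 = 1.70544×10^8 km.
Transfer time t = 1060 days = 9.1584×10^7 s, and t = π√(a_t³/μ).
So a_t = (μ t²/π²)^(1/3) = (1.327×10^11 × (9.1584×10^7)² / π²)^(1/3) = 4.8314×10^8 km.
Since a_t = (r₁ + r₂)/2, r₂ = 2a_t − r₁ = 2×4.8314×10^8 − 1.70544×10^8 = 7.95736×10^8 km.
In AU: r₂ = 7.95736×10^8 / 1.496×10^8 = 5.32 AU.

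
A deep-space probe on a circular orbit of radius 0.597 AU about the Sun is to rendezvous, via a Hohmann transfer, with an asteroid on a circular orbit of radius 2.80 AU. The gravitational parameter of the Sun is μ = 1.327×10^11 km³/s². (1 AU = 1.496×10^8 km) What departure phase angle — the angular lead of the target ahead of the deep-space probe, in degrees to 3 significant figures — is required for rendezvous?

In km: r₁ = 0.597 × 1.496×10^8 = 8.93112×10^7 km; r₂ = 2.80 × 1.496×10^8 = 4.1888×10^8 km.
The Hohmann ellipse has a_t = (r₁ + r₂)/2 = 2.540956×10^8 km.
Transfer time t = π√(a_t³/μ) = 3.4931×10^7 s.
The target's mean motion on its circular orbit is ω₂ = √(μ/r₂³) = 4.2491×10^-8 rad/s.
Angle swept by the target during transfer: ω₂·t = 1.4843 rad = 85.04°.
Arrival is 180° from departure on the ellipse, so φ = 180° − 85.04° = 95.0°.

φ = 95.0°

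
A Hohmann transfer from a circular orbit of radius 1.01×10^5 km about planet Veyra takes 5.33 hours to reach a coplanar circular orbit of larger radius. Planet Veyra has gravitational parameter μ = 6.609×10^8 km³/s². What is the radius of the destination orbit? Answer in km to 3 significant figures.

r₂ = 4.81×10^5 km

Transfer time t = 5.33 hours = 19188 s, and t = π√(a_t³/μ).
So a_t = (μ t²/π²)^(1/3) = (6.609×10^8 × (19188)² / π²)^(1/3) = 2.9105×10^5 km.
Since a_t = (r₁ + r₂)/2, r₂ = 2a_t − r₁ = 2×2.9105×10^5 − 1.010×10^5 = 4.811×10^5 km.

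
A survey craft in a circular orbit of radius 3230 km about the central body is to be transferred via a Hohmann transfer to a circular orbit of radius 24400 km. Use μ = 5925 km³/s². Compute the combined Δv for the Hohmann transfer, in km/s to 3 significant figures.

Δv = 0.700 km/s

Transfer-ellipse semi-major axis a_t = (r₁ + r₂)/2 = (3230 + 24400)/2 = 13815 km.
Circular speed at r₁: v₁ = √(μ/r₁) = √(5925/3230) = 1.3544 km/s.
On the transfer ellipse at r₁, vis-viva equation gives v_p = √[μ(2/r₁ − 1/a_t)] = 1.8000 km/s.
First burn Δv₁ = |v_p − v₁| = 0.4456 km/s.
At r₂, v₂ = √(μ/r₂) = 0.4928 km/s.
Transfer-orbit speed at r₂: v_a = √[μ(2/r₂ − 1/a_t)] = 0.2383 km/s.
Second burn Δv₂ = |v₂ − v_a| = 0.2545 km/s.
Total Δv = Δv₁ + Δv₂ = 0.7001 km/s.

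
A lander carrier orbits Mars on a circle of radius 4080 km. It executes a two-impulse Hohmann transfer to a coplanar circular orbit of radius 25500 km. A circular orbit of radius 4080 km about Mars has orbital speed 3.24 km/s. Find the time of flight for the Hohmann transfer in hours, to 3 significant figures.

t = 7.58 hours

From the circular-orbit relation v² = μ/r at r = 4080 km: μ = v²r = (3.24)² × 4080 = 42830.2 km³/s².
The Hohmann ellipse has a_t = (r₁ + r₂)/2 = 14790 km.
Half the transfer-orbit period gives t = π√(a_t³/μ) = 27300 s.
Converting: 27300 s ÷ 3600 s/hour = 7.58 hours.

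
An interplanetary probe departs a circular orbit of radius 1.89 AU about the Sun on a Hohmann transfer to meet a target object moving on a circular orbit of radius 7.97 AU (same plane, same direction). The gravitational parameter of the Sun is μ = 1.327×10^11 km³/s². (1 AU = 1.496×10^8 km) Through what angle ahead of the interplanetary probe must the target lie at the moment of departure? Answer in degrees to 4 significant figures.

φ = 92.43°

In km: r₁ = 1.89 × 1.496×10^8 = 2.82744×10^8 km; r₂ = 7.97 × 1.496×10^8 = 1.192312×10^9 km.
Transfer-ellipse semi-major axis a_t = (r₁ + r₂)/2 = (2.82744×10^8 + 1.192312×10^9)/2 = 7.37528×10^8 km.
Transfer time t = π√(a_t³/μ) = 1.7274×10^8 s.
The target's mean motion on its circular orbit is ω₂ = √(μ/r₂³) = 8.8481×10^-9 rad/s.
Angle swept by the target during transfer: ω₂·t = 1.5284 rad = 87.57°.
Arrival is 180° from departure on the ellipse, so φ = 180° − 87.57° = 92.43°.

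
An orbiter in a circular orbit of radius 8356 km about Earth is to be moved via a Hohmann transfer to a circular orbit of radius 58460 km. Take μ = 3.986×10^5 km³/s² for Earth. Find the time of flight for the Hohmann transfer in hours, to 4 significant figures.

t = 8.440 hours

The Hohmann ellipse has a_t = (r₁ + r₂)/2 = 33408 km.
Half the transfer-orbit period gives t = π√(a_t³/μ) = 30385 s.
Converting: 30385 s ÷ 3600 s/hour = 8.440 hours.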